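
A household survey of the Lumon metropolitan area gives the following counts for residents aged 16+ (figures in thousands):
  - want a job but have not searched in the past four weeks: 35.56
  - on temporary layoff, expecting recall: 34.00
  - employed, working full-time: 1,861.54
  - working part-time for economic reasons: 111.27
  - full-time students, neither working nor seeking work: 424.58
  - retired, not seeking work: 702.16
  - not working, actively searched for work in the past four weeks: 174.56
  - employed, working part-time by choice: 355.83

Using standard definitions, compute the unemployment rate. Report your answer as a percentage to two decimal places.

Unemployment rate ≈ 8.22%.

Employed = 1,861.54 + 111.27 + 355.83 = 2,328.64 thousand (anyone who worked, including part-time for economic reasons, counts as employed).
Unemployed = 34.00 + 174.56 = 208.56 thousand (jobless and actively searching, or on temporary layoff).
Labor force = 2,328.64 + 208.56 = 2,537.20 thousand.
Unemployment rate = 208.56 / 2,537.20 = 8.22%.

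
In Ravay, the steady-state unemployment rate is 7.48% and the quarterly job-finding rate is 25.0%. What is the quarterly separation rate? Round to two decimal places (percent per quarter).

From u* = s/(s+f): s = u·f/(1−u).
s = 0.0748 × 25.0 / (1 − 0.0748) = 1.8700 / 0.9252 ≈ 2.02% per quarter.

Separation rate ≈ 2.02% per quarter.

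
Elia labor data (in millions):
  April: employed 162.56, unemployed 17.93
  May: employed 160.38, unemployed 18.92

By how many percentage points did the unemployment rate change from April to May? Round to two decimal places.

The unemployment rate changed by +0.62 percentage points.

April: labor force = 162.56 + 17.93 = 180.49; u = 17.93/180.49 = 9.93%.
May: labor force = 160.38 + 18.92 = 179.30; u = 18.92/179.30 = 10.55%.
Change = 10.55% − 9.93% = +0.62 pp.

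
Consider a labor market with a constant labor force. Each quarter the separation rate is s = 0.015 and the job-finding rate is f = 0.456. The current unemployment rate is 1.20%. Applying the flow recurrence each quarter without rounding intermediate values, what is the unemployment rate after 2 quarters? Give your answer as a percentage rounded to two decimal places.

Unemployment rate after two quarters ≈ 2.63%.

With a fixed labor force, u_{t+1} = u_t + s·(1−u_t) − f·u_t = u_t·(1−s−f) + s.
Here 1−s−f = 0.529 and s = 0.015.
u_1 = 0.012000 × 0.529 + 0.015 = 0.021348.
u_2 = 0.021348 × 0.529 + 0.015 = 0.026293.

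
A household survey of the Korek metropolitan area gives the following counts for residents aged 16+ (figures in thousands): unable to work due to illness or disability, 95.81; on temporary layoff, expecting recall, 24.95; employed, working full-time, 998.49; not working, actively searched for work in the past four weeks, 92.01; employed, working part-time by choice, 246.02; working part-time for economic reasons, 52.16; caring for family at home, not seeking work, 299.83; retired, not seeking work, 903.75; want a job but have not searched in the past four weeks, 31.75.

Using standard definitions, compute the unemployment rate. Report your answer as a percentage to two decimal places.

Unemployment rate ≈ 8.27%.

Employed = 998.49 + 246.02 + 52.16 = 1,296.67 thousand (anyone who worked, including part-time for economic reasons, counts as employed).
Unemployed = 24.95 + 92.01 = 116.96 thousand (jobless and actively searching, or on temporary layoff).
Labor force = 1,296.67 + 116.96 = 1,413.63 thousand.
Unemployment rate = 116.96 / 1,413.63 = 8.27%.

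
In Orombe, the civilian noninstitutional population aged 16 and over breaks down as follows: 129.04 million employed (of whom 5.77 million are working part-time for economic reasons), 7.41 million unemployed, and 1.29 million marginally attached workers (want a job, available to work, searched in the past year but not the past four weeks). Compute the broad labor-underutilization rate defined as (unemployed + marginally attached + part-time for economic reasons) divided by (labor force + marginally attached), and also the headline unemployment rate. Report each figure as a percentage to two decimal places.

Broad underutilization rate ≈ 10.51%; headline unemployment rate ≈ 5.43%.

Labor force = 129.04 + 7.41 = 136.45 million.
Numerator = 7.41 + 1.29 + 5.77 = 14.47 million.
Denominator = 136.45 + 1.29 = 137.74 million.
Broad rate = 14.47 / 137.74 = 10.51%.
Headline unemployment rate = 7.41 / 136.45 = 5.43%.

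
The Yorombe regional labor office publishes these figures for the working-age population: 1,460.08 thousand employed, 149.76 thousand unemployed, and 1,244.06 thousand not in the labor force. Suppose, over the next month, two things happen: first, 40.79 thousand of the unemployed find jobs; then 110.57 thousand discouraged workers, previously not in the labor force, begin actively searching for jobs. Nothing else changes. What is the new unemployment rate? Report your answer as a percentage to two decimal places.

New unemployment rate ≈ 12.76%.

Initially, labor force = 1,460.08 + 149.76 = 1,609.84 thousand, so u = 149.76/1,609.84 = 9.30%.
After the first change, unemployed falls and employed rises by 40.79; labor force unchanged → E = 1,500.87, U = 108.97, labor force = 1,609.84 thousand.
After the second change, unemployed and labor force both rise by 110.57 → E = 1,500.87, U = 219.54, labor force = 1,720.41 thousand.
New unemployment rate = 219.54 / 1,720.41 = 12.76%.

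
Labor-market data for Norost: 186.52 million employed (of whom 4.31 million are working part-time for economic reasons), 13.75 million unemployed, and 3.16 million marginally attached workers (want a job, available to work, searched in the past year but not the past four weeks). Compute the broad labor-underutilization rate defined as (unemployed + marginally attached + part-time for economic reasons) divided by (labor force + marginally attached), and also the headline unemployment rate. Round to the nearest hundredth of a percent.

Broad underutilization rate ≈ 10.43%; headline unemployment rate ≈ 6.87%.

Labor force = 186.52 + 13.75 = 200.27 million.
Numerator = 13.75 + 3.16 + 4.31 = 21.22 million.
Denominator = 200.27 + 3.16 = 203.43 million.
Broad rate = 21.22 / 203.43 = 10.43%.
Headline unemployment rate = 13.75 / 200.27 = 6.87%.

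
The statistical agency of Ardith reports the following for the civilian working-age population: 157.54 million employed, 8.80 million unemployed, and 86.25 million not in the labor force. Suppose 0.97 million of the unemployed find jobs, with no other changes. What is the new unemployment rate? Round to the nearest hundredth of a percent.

New unemployment rate ≈ 4.71%.

Initially, labor force = 157.54 + 8.80 = 166.34 million, so u = 8.80/166.34 = 5.29%.
After the change, unemployed falls and employed rises by 0.97; labor force unchanged → E = 158.51, U = 7.83, labor force = 166.34 million.
New unemployment rate = 7.83 / 166.34 = 4.71%.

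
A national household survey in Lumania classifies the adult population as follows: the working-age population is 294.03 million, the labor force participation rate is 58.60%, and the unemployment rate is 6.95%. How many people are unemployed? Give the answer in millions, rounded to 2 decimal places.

Labor force = 0.5860 × 294.03 = 172.30 million.
Unemployed = 0.0695 × 172.30 ≈ 11.97 million.

About 11.97 million are unemployed.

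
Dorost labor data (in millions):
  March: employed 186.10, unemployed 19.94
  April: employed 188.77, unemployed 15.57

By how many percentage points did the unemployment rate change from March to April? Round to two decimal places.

The unemployment rate changed by −2.06 percentage points.

March: labor force = 186.10 + 19.94 = 206.04; u = 19.94/206.04 = 9.68%.
April: labor force = 188.77 + 15.57 = 204.34; u = 15.57/204.34 = 7.62%.
Change = 7.62% − 9.68% = −2.06 pp.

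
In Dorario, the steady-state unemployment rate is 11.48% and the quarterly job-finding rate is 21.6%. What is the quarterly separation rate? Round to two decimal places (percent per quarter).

Separation rate ≈ 2.80% per quarter.

From u* = s/(s+f): s = u·f/(1−u).
s = 0.1148 × 21.6 / (1 − 0.1148) = 2.4797 / 0.8852 ≈ 2.80% per quarter.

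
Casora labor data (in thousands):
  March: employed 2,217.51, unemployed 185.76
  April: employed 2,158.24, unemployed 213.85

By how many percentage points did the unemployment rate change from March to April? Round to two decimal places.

March: labor force = 2,217.51 + 185.76 = 2,403.27; u = 185.76/2,403.27 = 7.73%.
April: labor force = 2,158.24 + 213.85 = 2,372.09; u = 213.85/2,372.09 = 9.02%.
Change = 9.02% − 7.73% = +1.29 pp.

The unemployment rate changed by +1.29 percentage points.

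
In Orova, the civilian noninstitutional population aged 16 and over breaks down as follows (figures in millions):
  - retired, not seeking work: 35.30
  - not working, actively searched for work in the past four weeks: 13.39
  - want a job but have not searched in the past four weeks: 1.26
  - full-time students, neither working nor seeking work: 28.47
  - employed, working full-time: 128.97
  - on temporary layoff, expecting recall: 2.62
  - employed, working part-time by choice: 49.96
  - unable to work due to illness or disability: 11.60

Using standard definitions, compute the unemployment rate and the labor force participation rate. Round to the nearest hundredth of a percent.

Employed = 128.97 + 49.96 = 178.93 million.
Unemployed = 13.39 + 2.62 = 16.01 million (jobless and actively searching, or on temporary layoff).
Labor force = 178.93 + 16.01 = 194.94 million.
Not in labor force = 35.30 + 1.26 + 28.47 + 11.60 = 76.63 million (those not working and not actively searching are outside the labor force — including those who want a job but have given up searching).
Civilian working-age population = 194.94 + 76.63 = 271.57 million.
Unemployment rate = 16.01 / 194.94 = 8.21%.
Labor force participation rate = 194.94 / 271.57 = 71.78%.

Unemployment rate ≈ 8.21%; labor force participation rate ≈ 71.78%.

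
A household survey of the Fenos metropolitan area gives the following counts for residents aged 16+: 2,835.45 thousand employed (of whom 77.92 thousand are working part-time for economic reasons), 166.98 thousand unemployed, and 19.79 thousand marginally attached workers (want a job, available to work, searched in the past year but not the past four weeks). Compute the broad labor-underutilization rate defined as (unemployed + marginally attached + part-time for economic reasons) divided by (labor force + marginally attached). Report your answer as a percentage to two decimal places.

Broad underutilization rate ≈ 8.76%.

Labor force = 2,835.45 + 166.98 = 3,002.43 thousand.
Numerator = 166.98 + 19.79 + 77.92 = 264.69 thousand.
Denominator = 3,002.43 + 19.79 = 3,022.22 thousand.
Broad rate = 264.69 / 3,022.22 = 8.76%.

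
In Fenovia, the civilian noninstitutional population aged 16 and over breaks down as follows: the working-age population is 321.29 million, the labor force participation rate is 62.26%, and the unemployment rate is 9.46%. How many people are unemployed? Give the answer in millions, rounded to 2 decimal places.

About 18.92 million are unemployed.

Labor force = 0.6226 × 321.29 = 200.04 million.
Unemployed = 0.0946 × 200.04 ≈ 18.92 million.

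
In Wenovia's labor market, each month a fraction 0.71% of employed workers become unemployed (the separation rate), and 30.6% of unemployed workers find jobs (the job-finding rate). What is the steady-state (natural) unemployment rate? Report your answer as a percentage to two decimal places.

At steady state the flows balance: s·E = f·U, so U/(E+U) = s/(s+f).
u* = 0.71 / (0.71 + 30.6) = 0.71 / 31.31 = 2.27%.

Steady-state unemployment rate ≈ 2.27%.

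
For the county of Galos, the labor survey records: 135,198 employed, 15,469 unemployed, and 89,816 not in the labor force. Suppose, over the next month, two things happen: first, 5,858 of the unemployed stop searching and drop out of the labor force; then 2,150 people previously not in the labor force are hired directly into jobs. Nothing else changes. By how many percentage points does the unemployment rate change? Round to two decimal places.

The unemployment rate changes by −3.73 percentage points.

Initially, labor force = 135,198 + 15,469 = 150,667, so u = 15,469/150,667 = 10.27%.
After the first change, unemployed and labor force both fall by 5,858 → E = 135,198, U = 9,611, labor force = 144,809.
After the second change, employed and labor force both rise by 2,150; unemployed unchanged → E = 137,348, U = 9,611, labor force = 146,959.
New unemployment rate = 9,611 / 146,959 = 6.54%.
Change = 6.54% − 10.27% = −3.73 percentage points.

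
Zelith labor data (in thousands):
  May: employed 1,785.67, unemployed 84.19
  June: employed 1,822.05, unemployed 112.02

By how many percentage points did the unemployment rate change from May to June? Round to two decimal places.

The unemployment rate changed by +1.29 percentage points.

May: labor force = 1,785.67 + 84.19 = 1,869.86; u = 84.19/1,869.86 = 4.50%.
June: labor force = 1,822.05 + 112.02 = 1,934.07; u = 112.02/1,934.07 = 5.79%.
Change = 5.79% − 4.50% = +1.29 pp.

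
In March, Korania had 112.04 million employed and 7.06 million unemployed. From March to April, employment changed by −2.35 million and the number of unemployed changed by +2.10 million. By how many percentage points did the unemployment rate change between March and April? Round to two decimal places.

The unemployment rate changed by +1.78 percentage points.

March: labor force = 112.04 + 7.06 = 119.10; u = 7.06/119.10 = 5.93%.
April: labor force = 109.69 + 9.16 = 118.85; u = 9.16/118.85 = 7.71%.
Change = 7.71% − 5.93% = +1.78 pp.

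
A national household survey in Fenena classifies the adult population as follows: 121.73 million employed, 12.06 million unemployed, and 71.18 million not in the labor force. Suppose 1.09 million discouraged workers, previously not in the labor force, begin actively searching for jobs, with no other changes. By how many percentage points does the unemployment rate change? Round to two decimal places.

The unemployment rate changes by +0.74 percentage points.

Initially, labor force = 121.73 + 12.06 = 133.79 million, so u = 12.06/133.79 = 9.01%.
After the change, unemployed and labor force both rise by 1.09 → E = 121.73, U = 13.15, labor force = 134.88 million.
New unemployment rate = 13.15 / 134.88 = 9.75%.
Change = 9.75% − 9.01% = +0.74 percentage points.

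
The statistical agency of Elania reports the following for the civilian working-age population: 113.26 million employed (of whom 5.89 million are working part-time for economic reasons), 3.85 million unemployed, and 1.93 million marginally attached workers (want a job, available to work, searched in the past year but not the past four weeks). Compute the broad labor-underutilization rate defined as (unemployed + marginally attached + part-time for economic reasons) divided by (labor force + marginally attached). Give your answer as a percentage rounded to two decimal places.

Broad underutilization rate ≈ 9.80%.

Labor force = 113.26 + 3.85 = 117.11 million.
Numerator = 3.85 + 1.93 + 5.89 = 11.67 million.
Denominator = 117.11 + 1.93 = 119.04 million.
Broad rate = 11.67 / 119.04 = 9.80%.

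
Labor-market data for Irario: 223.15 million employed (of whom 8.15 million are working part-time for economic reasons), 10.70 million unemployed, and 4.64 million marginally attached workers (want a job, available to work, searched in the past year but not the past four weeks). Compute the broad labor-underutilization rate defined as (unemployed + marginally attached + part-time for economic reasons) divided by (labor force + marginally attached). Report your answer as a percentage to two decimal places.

Labor force = 223.15 + 10.70 = 233.85 million.
Numerator = 10.70 + 4.64 + 8.15 = 23.49 million.
Denominator = 233.85 + 4.64 = 238.49 million.
Broad rate = 23.49 / 238.49 = 9.85%.

Broad underutilization rate ≈ 9.85%.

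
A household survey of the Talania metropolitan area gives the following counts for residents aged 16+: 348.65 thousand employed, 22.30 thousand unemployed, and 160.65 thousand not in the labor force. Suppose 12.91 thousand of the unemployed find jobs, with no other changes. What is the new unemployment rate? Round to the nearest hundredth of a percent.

Initially, labor force = 348.65 + 22.30 = 370.95 thousand, so u = 22.30/370.95 = 6.01%.
After the change, unemployed falls and employed rises by 12.91; labor force unchanged → E = 361.56, U = 9.39, labor force = 370.95 thousand.
New unemployment rate = 9.39 / 370.95 = 2.53%.

New unemployment rate ≈ 2.53%.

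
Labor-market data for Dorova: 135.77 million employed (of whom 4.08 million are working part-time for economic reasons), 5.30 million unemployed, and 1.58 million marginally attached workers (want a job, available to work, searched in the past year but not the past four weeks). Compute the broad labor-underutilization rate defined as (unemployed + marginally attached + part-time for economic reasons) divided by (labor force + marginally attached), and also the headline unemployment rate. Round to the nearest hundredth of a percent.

Labor force = 135.77 + 5.30 = 141.07 million.
Numerator = 5.30 + 1.58 + 4.08 = 10.96 million.
Denominator = 141.07 + 1.58 = 142.65 million.
Broad rate = 10.96 / 142.65 = 7.68%.
Headline unemployment rate = 5.30 / 141.07 = 3.76%.

Broad underutilization rate ≈ 7.68%; headline unemployment rate ≈ 3.76%.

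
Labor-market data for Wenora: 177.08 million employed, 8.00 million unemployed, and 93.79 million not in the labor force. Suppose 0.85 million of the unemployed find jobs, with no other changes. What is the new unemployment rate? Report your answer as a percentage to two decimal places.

Initially, labor force = 177.08 + 8.00 = 185.08 million, so u = 8.00/185.08 = 4.32%.
After the change, unemployed falls and employed rises by 0.85; labor force unchanged → E = 177.93, U = 7.15, labor force = 185.08 million.
New unemployment rate = 7.15 / 185.08 = 3.86%.

New unemployment rate ≈ 3.86%.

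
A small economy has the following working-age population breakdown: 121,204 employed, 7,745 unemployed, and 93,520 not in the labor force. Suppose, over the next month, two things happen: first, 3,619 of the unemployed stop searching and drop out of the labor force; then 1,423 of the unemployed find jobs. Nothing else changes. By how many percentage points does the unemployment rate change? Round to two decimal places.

The unemployment rate changes by −3.85 percentage points.

Initially, labor force = 121,204 + 7,745 = 128,949, so u = 7,745/128,949 = 6.01%.
After the first change, unemployed and labor force both fall by 3,619 → E = 121,204, U = 4,126, labor force = 125,330.
After the second change, unemployed falls and employed rises by 1,423; labor force unchanged → E = 122,627, U = 2,703, labor force = 125,330.
New unemployment rate = 2,703 / 125,330 = 2.16%.
Change = 2.16% − 6.01% = −3.85 percentage points.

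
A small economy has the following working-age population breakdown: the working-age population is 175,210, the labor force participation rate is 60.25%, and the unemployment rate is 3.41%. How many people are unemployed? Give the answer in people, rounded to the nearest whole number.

Labor force = 0.6025 × 175,210 = 105,564.
Unemployed = 0.0341 × 105,564 ≈ 3,600.

About 3,600 are unemployed.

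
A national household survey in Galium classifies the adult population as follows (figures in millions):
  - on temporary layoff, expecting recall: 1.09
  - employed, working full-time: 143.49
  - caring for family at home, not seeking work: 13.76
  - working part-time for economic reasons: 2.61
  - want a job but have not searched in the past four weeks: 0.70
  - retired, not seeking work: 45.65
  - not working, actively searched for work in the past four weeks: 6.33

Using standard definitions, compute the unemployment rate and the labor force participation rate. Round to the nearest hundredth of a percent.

Unemployment rate ≈ 4.83%; labor force participation rate ≈ 71.86%.

Employed = 143.49 + 2.61 = 146.10 million (anyone who worked, including part-time for economic reasons, counts as employed).
Unemployed = 1.09 + 6.33 = 7.42 million (jobless and actively searching, or on temporary layoff).
Labor force = 146.10 + 7.42 = 153.52 million.
Not in labor force = 13.76 + 0.70 + 45.65 = 60.11 million (those not working and not actively searching are outside the labor force — including those who want a job but have given up searching).
Civilian working-age population = 153.52 + 60.11 = 213.63 million.
Unemployment rate = 7.42 / 153.52 = 4.83%.
Labor force participation rate = 153.52 / 213.63 = 71.86%.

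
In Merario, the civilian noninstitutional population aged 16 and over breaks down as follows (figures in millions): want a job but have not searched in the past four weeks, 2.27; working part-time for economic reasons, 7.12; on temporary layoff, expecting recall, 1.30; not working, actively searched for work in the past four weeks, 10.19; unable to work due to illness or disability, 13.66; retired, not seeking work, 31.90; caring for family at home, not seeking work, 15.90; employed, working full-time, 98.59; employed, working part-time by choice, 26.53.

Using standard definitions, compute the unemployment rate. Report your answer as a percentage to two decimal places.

Unemployment rate ≈ 7.99%.

Employed = 7.12 + 98.59 + 26.53 = 132.24 million (anyone who worked, including part-time for economic reasons, counts as employed).
Unemployed = 1.30 + 10.19 = 11.49 million (jobless and actively searching, or on temporary layoff).
Labor force = 132.24 + 11.49 = 143.73 million.
Unemployment rate = 11.49 / 143.73 = 7.99%.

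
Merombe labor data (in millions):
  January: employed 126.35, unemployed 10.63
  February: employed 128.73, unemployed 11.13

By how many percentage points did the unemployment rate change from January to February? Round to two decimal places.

The unemployment rate changed by +0.20 percentage points.

January: labor force = 126.35 + 10.63 = 136.98; u = 10.63/136.98 = 7.76%.
February: labor force = 128.73 + 11.13 = 139.86; u = 11.13/139.86 = 7.96%.
Change = 7.96% − 7.76% = +0.20 pp.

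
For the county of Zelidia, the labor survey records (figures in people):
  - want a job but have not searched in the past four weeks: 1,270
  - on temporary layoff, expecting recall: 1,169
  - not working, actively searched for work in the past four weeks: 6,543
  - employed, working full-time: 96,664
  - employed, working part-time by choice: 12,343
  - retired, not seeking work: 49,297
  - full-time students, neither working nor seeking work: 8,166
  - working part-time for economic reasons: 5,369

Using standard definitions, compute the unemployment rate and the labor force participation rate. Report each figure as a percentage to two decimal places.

Employed = 96,664 + 12,343 + 5,369 = 114,376 (anyone who worked, including part-time for economic reasons, counts as employed).
Unemployed = 1,169 + 6,543 = 7,712 (jobless and actively searching, or on temporary layoff).
Labor force = 114,376 + 7,712 = 122,088.
Not in labor force = 1,270 + 49,297 + 8,166 = 58,733 (those not working and not actively searching are outside the labor force — including those who want a job but have given up searching).
Civilian working-age population = 122,088 + 58,733 = 180,821.
Unemployment rate = 7,712 / 122,088 = 6.32%.
Labor force participation rate = 122,088 / 180,821 = 67.52%.

Unemployment rate ≈ 6.32%; labor force participation rate ≈ 67.52%.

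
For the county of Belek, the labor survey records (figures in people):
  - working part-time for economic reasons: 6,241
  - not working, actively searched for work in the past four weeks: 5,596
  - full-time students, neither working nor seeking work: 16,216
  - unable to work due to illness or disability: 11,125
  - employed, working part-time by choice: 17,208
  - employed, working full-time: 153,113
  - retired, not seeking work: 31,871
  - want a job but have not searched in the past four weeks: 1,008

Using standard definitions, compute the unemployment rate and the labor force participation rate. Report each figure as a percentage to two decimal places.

Unemployment rate ≈ 3.07%; labor force participation rate ≈ 75.15%.

Employed = 6,241 + 17,208 + 153,113 = 176,562 (anyone who worked, including part-time for economic reasons, counts as employed).
Unemployed = 5,596.
Labor force = 176,562 + 5,596 = 182,158.
Not in labor force = 16,216 + 11,125 + 31,871 + 1,008 = 60,220 (those not working and not actively searching are outside the labor force — including those who want a job but have given up searching).
Civilian working-age population = 182,158 + 60,220 = 242,378.
Unemployment rate = 5,596 / 182,158 = 3.07%.
Labor force participation rate = 182,158 / 242,378 = 75.15%.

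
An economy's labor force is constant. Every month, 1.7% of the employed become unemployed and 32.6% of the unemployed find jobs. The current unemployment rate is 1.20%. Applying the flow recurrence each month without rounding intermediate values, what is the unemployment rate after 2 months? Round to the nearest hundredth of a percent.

Unemployment rate after two months ≈ 3.33%.

With a fixed labor force, u_{t+1} = u_t + s·(1−u_t) − f·u_t = u_t·(1−s−f) + s.
Here 1−s−f = 0.657 and s = 0.017.
u_1 = 0.012000 × 0.657 + 0.017 = 0.024884.
u_2 = 0.024884 × 0.657 + 0.017 = 0.033349.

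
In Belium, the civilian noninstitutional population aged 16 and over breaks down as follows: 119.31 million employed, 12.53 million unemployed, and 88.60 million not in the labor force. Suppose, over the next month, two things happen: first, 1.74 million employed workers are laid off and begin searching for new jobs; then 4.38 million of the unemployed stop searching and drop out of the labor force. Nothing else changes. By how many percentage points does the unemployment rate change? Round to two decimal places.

Initially, labor force = 119.31 + 12.53 = 131.84 million, so u = 12.53/131.84 = 9.50%.
After the first change, employed falls and unemployed rises by 1.74; labor force unchanged → E = 117.57, U = 14.27, labor force = 131.84 million.
After the second change, unemployed and labor force both fall by 4.38 → E = 117.57, U = 9.89, labor force = 127.46 million.
New unemployment rate = 9.89 / 127.46 = 7.76%.
Change = 7.76% − 9.50% = −1.74 percentage points.

The unemployment rate changes by −1.74 percentage points.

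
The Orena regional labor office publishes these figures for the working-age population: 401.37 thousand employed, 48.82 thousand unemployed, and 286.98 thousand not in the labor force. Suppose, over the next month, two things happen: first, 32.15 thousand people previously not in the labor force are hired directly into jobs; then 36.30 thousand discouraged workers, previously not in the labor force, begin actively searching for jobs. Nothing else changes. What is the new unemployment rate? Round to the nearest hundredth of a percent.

New unemployment rate ≈ 16.41%.

Initially, labor force = 401.37 + 48.82 = 450.19 thousand, so u = 48.82/450.19 = 10.84%.
After the first change, employed and labor force both rise by 32.15; unemployed unchanged → E = 433.52, U = 48.82, labor force = 482.34 thousand.
After the second change, unemployed and labor force both rise by 36.30 → E = 433.52, U = 85.12, labor force = 518.64 thousand.
New unemployment rate = 85.12 / 518.64 = 16.41%.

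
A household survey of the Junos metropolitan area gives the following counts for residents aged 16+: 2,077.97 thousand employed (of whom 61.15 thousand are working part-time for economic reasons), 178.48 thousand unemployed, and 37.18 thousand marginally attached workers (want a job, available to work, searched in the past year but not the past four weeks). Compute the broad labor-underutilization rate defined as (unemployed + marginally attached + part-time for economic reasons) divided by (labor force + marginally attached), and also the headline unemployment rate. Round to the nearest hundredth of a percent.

Labor force = 2,077.97 + 178.48 = 2,256.45 thousand.
Numerator = 178.48 + 37.18 + 61.15 = 276.81 thousand.
Denominator = 2,256.45 + 37.18 = 2,293.63 thousand.
Broad rate = 276.81 / 2,293.63 = 12.07%.
Headline unemployment rate = 178.48 / 2,256.45 = 7.91%.

Broad underutilization rate ≈ 12.07%; headline unemployment rate ≈ 7.91%.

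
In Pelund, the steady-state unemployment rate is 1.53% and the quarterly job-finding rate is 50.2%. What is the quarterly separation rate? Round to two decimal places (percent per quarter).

Separation rate ≈ 0.78% per quarter.

From u* = s/(s+f): s = u·f/(1−u).
s = 0.0153 × 50.2 / (1 − 0.0153) = 0.7681 / 0.9847 ≈ 0.78% per quarter.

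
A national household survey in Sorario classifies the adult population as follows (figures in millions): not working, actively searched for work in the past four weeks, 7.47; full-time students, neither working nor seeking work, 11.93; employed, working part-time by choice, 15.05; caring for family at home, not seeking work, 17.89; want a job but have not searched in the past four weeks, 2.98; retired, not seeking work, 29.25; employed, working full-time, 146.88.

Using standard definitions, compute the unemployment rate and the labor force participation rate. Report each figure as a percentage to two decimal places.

Unemployment rate ≈ 4.41%; labor force participation rate ≈ 73.19%.

Employed = 15.05 + 146.88 = 161.93 million.
Unemployed = 7.47 million.
Labor force = 161.93 + 7.47 = 169.40 million.
Not in labor force = 11.93 + 17.89 + 2.98 + 29.25 = 62.05 million (those not working and not actively searching are outside the labor force — including those who want a job but have given up searching).
Civilian working-age population = 169.40 + 62.05 = 231.45 million.
Unemployment rate = 7.47 / 169.40 = 4.41%.
Labor force participation rate = 169.40 / 231.45 = 73.19%.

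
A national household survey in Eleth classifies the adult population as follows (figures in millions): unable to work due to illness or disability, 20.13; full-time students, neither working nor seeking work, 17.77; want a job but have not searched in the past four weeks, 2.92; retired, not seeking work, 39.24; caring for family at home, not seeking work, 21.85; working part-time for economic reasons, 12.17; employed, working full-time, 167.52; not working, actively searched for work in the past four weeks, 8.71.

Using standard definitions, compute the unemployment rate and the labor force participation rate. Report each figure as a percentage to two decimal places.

Unemployment rate ≈ 4.62%; labor force participation rate ≈ 64.90%.

Employed = 12.17 + 167.52 = 179.69 million (anyone who worked, including part-time for economic reasons, counts as employed).
Unemployed = 8.71 million.
Labor force = 179.69 + 8.71 = 188.40 million.
Not in labor force = 20.13 + 17.77 + 2.92 + 39.24 + 21.85 = 101.91 million (those not working and not actively searching are outside the labor force — including those who want a job but have given up searching).
Civilian working-age population = 188.40 + 101.91 = 290.31 million.
Unemployment rate = 8.71 / 188.40 = 4.62%.
Labor force participation rate = 188.40 / 290.31 = 64.90%.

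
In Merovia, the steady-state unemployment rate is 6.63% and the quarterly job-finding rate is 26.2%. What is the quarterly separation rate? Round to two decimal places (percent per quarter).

Separation rate ≈ 1.86% per quarter.

From u* = s/(s+f): s = u·f/(1−u).
s = 0.0663 × 26.2 / (1 − 0.0663) = 1.7371 / 0.9337 ≈ 1.86% per quarter.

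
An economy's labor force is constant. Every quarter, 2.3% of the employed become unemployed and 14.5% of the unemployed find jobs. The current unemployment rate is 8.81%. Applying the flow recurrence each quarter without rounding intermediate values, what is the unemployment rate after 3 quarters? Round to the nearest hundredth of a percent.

With a fixed labor force, u_{t+1} = u_t + s·(1−u_t) − f·u_t = u_t·(1−s−f) + s.
Here 1−s−f = 0.832 and s = 0.023.
u_1 = 0.088100 × 0.832 + 0.023 = 0.096299.
u_2 = 0.096299 × 0.832 + 0.023 = 0.103121.
u_3 = 0.103121 × 0.832 + 0.023 = 0.108797.

Unemployment rate after three quarters ≈ 10.88%.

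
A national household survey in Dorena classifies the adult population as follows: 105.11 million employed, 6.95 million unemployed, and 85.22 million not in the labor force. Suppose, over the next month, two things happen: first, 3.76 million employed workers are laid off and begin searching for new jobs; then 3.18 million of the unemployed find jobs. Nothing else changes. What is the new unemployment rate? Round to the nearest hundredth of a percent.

New unemployment rate ≈ 6.72%.

Initially, labor force = 105.11 + 6.95 = 112.06 million, so u = 6.95/112.06 = 6.20%.
After the first change, employed falls and unemployed rises by 3.76; labor force unchanged → E = 101.35, U = 10.71, labor force = 112.06 million.
After the second change, unemployed falls and employed rises by 3.18; labor force unchanged → E = 104.53, U = 7.53, labor force = 112.06 million.
New unemployment rate = 7.53 / 112.06 = 6.72%.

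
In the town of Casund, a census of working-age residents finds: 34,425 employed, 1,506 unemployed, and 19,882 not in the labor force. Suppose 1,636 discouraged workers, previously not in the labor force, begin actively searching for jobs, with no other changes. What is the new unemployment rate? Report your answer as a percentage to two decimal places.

Initially, labor force = 34,425 + 1,506 = 35,931, so u = 1,506/35,931 = 4.19%.
After the change, unemployed and labor force both rise by 1,636 → E = 34,425, U = 3,142, labor force = 37,567.
New unemployment rate = 3,142 / 37,567 = 8.36%.

New unemployment rate ≈ 8.36%.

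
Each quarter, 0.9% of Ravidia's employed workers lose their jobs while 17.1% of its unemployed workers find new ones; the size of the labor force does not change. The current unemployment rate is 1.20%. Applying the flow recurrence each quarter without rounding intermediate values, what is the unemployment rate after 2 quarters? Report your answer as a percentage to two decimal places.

Unemployment rate after two quarters ≈ 2.44%.

With a fixed labor force, u_{t+1} = u_t + s·(1−u_t) − f·u_t = u_t·(1−s−f) + s.
Here 1−s−f = 0.820 and s = 0.009.
u_1 = 0.012000 × 0.820 + 0.009 = 0.018840.
u_2 = 0.018840 × 0.820 + 0.009 = 0.024449.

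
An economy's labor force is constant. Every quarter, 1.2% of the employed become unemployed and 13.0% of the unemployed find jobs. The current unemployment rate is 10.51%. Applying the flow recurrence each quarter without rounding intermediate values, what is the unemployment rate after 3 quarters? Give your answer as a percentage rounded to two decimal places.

With a fixed labor force, u_{t+1} = u_t + s·(1−u_t) − f·u_t = u_t·(1−s−f) + s.
Here 1−s−f = 0.858 and s = 0.012.
u_1 = 0.105100 × 0.858 + 0.012 = 0.102176.
u_2 = 0.102176 × 0.858 + 0.012 = 0.099667.
u_3 = 0.099667 × 0.858 + 0.012 = 0.097514.

Unemployment rate after three quarters ≈ 9.75%.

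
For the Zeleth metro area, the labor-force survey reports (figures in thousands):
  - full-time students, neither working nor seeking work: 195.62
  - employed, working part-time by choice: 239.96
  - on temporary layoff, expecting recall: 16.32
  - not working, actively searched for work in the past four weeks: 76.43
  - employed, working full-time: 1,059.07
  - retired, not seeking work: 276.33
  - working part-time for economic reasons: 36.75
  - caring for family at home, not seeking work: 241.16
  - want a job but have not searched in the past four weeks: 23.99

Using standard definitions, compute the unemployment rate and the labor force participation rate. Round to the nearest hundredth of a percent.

Unemployment rate ≈ 6.49%; labor force participation rate ≈ 65.96%.

Employed = 239.96 + 1,059.07 + 36.75 = 1,335.78 thousand (anyone who worked, including part-time for economic reasons, counts as employed).
Unemployed = 16.32 + 76.43 = 92.75 thousand (jobless and actively searching, or on temporary layoff).
Labor force = 1,335.78 + 92.75 = 1,428.53 thousand.
Not in labor force = 195.62 + 276.33 + 241.16 + 23.99 = 737.10 thousand (those not working and not actively searching are outside the labor force — including those who want a job but have given up searching).
Civilian working-age population = 1,428.53 + 737.10 = 2,165.63 thousand.
Unemployment rate = 92.75 / 1,428.53 = 6.49%.
Labor force participation rate = 1,428.53 / 2,165.63 = 65.96%.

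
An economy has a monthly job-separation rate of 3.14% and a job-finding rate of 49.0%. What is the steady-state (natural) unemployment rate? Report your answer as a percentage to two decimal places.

At steady state the flows balance: s·E = f·U, so U/(E+U) = s/(s+f).
u* = 3.14 / (3.14 + 49.0) = 3.14 / 52.14 = 6.02%.

Steady-state unemployment rate ≈ 6.02%.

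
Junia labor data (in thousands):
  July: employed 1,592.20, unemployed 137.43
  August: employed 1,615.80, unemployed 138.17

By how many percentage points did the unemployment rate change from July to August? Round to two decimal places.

July: labor force = 1,592.20 + 137.43 = 1,729.63; u = 137.43/1,729.63 = 7.95%.
August: labor force = 1,615.80 + 138.17 = 1,753.97; u = 138.17/1,753.97 = 7.88%.
Change = 7.88% − 7.95% = −0.07 pp.

The unemployment rate changed by −0.07 percentage points.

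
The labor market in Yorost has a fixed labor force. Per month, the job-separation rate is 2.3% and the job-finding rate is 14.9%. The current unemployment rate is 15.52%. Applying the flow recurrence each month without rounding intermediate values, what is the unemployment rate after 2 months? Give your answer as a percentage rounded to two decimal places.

Unemployment rate after two months ≈ 14.84%.

With a fixed labor force, u_{t+1} = u_t + s·(1−u_t) − f·u_t = u_t·(1−s−f) + s.
Here 1−s−f = 0.828 and s = 0.023.
u_1 = 0.155200 × 0.828 + 0.023 = 0.151506.
u_2 = 0.151506 × 0.828 + 0.023 = 0.148447.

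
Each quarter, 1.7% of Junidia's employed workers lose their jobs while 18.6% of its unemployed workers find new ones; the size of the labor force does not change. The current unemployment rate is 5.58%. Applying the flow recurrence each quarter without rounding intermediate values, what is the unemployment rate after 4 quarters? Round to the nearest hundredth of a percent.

Unemployment rate after four quarters ≈ 7.25%.

With a fixed labor force, u_{t+1} = u_t + s·(1−u_t) − f·u_t = u_t·(1−s−f) + s.
Here 1−s−f = 0.797 and s = 0.017.
u_1 = 0.055800 × 0.797 + 0.017 = 0.061473.
u_2 = 0.061473 × 0.797 + 0.017 = 0.065994.
u_3 = 0.065994 × 0.797 + 0.017 = 0.069597.
u_4 = 0.069597 × 0.797 + 0.017 = 0.072469.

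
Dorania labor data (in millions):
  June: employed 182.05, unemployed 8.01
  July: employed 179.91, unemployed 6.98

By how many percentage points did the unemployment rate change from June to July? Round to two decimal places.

June: labor force = 182.05 + 8.01 = 190.06; u = 8.01/190.06 = 4.21%.
July: labor force = 179.91 + 6.98 = 186.89; u = 6.98/186.89 = 3.73%.
Change = 3.73% − 4.21% = −0.48 pp.

The unemployment rate changed by −0.48 percentage points.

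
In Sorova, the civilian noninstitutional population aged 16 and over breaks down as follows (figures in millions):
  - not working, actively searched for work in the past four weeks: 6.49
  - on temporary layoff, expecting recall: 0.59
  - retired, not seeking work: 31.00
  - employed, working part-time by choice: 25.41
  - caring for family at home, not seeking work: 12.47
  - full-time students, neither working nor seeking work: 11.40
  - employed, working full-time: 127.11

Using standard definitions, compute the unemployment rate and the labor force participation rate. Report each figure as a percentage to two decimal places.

Employed = 25.41 + 127.11 = 152.52 million.
Unemployed = 6.49 + 0.59 = 7.08 million (jobless and actively searching, or on temporary layoff).
Labor force = 152.52 + 7.08 = 159.60 million.
Not in labor force = 31.00 + 12.47 + 11.40 = 54.87 million (those not working and not actively searching are outside the labor force).
Civilian working-age population = 159.60 + 54.87 = 214.47 million.
Unemployment rate = 7.08 / 159.60 = 4.44%.
Labor force participation rate = 159.60 / 214.47 = 74.42%.

Unemployment rate ≈ 4.44%; labor force participation rate ≈ 74.42%.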